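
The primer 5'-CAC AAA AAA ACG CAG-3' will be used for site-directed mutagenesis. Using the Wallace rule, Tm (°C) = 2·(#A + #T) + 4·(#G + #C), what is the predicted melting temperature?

42°C

Counting bases: A=9, G=2, C=4, T=0
So N_AT = 9 and N_GC = 6.
Tm = 2(9) + 4(6) = 18 + 24 = 42°C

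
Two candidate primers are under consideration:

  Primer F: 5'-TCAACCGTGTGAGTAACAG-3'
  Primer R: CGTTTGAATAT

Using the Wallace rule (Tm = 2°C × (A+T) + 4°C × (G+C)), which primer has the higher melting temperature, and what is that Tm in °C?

Primer F, 56°C

Primer F: A+T=10, G+C=9 → Tm = 2(10)+4(9) = 56°C
Primer R: A+T=8, G+C=3 → Tm = 2(8)+4(3) = 28°C
56°C vs 28°C → primer F is higher.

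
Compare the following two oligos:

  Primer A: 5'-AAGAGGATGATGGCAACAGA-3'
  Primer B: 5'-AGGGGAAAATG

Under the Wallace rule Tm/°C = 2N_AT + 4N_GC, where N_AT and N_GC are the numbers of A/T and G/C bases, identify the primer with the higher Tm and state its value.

Primer A: A+T=11, G+C=9 → Tm = 2(11)+4(9) = 58°C
Primer B: A+T=6, G+C=5 → Tm = 2(6)+4(5) = 32°C
58°C vs 32°C → primer A is higher.

Primer A, 58°C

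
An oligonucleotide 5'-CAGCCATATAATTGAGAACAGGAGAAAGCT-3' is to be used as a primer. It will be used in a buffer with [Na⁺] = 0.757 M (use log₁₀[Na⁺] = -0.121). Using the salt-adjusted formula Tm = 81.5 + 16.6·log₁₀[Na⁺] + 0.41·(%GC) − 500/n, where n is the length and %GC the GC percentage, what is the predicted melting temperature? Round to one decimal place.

79.2°C

Length n = 30. Scanning the sequence gives G=7, A=13, C=5, T=5.
G+C = 12, so %GC = 12/30 × 100 = 40%
Salt term: 16.6 × (-0.121) = -2.009
GC term: 0.41 × 40 = 16.4; length term: −500/30 = −16.667
Tm = 81.5 + (-2.009) + 16.4 − 16.667 = 79.224 → 79.2°C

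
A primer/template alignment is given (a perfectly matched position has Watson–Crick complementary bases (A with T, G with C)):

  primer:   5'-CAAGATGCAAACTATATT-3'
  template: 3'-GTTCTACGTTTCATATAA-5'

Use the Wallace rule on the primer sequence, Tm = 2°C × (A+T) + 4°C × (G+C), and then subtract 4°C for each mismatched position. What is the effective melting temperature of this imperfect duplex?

42°C

Primer base counts: A=8, T=5, G=2, C=3 → A+T=13, G+C=5
Perfect-match Tm = 2(13) + 4(5) = 26 + 20 = 46°C
Mismatches (positions where the bases are not complementary): 1 (at position 12)
Effective Tm = 46 − 1×4 = 46 − 4 = 42°C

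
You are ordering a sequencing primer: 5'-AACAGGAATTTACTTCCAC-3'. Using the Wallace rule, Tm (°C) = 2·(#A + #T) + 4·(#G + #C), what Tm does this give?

52°C

Scanning the sequence gives G=2, T=5, A=7, C=5.
A+T = 12, G+C = 7
Tm = 2(12) + 4(7) = 24 + 28 = 52°C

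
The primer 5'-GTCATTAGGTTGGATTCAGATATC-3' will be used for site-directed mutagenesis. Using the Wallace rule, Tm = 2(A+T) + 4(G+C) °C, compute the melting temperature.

Scanning the sequence gives C=3, T=9, A=6, G=6.
A+T = 15, G+C = 9
Tm = 4·9 + 2·15 = 36 + 30 = 66°C

66°C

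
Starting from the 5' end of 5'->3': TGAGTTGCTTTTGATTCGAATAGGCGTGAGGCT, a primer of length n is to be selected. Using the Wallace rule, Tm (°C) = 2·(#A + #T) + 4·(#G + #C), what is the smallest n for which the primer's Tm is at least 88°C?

n = 31

First 30 bases: TGAGTTGCTTTTGATTCGAATAGGCGTGAG → Tm = 86°C (< 88°C)
First 31 bases: TGAGTTGCTTTTGATTCGAATAGGCGTGAGG → Tm = 90°C (≥ 88°C)
Each additional base adds 2°C (A/T) or 4°C (G/C), so Tm is non-decreasing in n; n = 31 is the first length to reach 88°C.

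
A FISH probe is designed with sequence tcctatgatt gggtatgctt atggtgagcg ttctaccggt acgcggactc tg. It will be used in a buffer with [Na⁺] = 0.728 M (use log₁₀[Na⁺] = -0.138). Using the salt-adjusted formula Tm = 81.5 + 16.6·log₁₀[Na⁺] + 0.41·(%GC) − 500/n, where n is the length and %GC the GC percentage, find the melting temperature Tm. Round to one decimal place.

Length n = 52. Base counts: T=17, A=8, G=16, C=11
G+C = 27, so %GC = 27/52 × 100 = 51.923%
Salt term: 16.6 × (-0.138) = -2.291
GC term: 0.41 × 51.923 = 21.288; length term: −500/52 = −9.615
Tm = 81.5 + (-2.291) + 21.288 − 9.615 = 90.882 → 90.9°C

90.9°C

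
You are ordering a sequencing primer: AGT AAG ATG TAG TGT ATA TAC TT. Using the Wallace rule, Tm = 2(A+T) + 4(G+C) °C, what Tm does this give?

58°C

Base counts: A=8, C=1, G=5, T=9
AT pairs contribute 17, GC pairs contribute 6.
Tm = 4·6 + 2·17 = 24 + 34 = 58°C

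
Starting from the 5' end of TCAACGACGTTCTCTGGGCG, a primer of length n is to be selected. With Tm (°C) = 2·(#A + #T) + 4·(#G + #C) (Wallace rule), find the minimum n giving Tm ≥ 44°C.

First 14 bases: TCAACGACGTTCTC → Tm = 42°C (< 44°C)
First 15 bases: TCAACGACGTTCTCT → Tm = 44°C (≥ 44°C)
Since every base adds ≥2°C, Tm only increases with n, so the threshold is first crossed at n = 15.

n = 15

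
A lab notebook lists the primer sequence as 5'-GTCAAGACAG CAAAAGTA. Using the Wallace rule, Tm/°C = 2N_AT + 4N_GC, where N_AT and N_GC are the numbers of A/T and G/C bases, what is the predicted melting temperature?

A=9, T=2, G=4, C=3
A+T = 11, G+C = 7
Tm = 2(11) + 4(7) = 22 + 28 = 50°C

50°C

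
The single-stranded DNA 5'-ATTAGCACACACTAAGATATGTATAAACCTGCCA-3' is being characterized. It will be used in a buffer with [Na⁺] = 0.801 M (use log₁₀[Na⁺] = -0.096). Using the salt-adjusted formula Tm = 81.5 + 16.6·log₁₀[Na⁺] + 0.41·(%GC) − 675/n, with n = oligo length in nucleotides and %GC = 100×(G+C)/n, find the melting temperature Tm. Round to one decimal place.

Length n = 34. Base counts: G=4, A=14, C=8, T=8
G+C = 12, so %GC = 12/34 × 100 = 35.294%
Salt term: 16.6 × (-0.096) = -1.594
GC term: 0.41 × 35.294 = 14.471; length term: −675/34 = −19.853
Tm = 81.5 + (-1.594) + 14.471 − 19.853 = 74.524 → 74.5°C

74.5°C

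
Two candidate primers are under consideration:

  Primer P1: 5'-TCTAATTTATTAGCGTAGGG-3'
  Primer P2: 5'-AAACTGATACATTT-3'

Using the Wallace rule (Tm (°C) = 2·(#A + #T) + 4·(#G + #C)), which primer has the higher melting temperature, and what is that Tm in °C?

Primer P1, 54°C

Primer P1: A+T=13, G+C=7 → Tm = 2(13)+4(7) = 54°C
Primer P2: A+T=11, G+C=3 → Tm = 2(11)+4(3) = 34°C
54°C vs 34°C → primer P1 is higher.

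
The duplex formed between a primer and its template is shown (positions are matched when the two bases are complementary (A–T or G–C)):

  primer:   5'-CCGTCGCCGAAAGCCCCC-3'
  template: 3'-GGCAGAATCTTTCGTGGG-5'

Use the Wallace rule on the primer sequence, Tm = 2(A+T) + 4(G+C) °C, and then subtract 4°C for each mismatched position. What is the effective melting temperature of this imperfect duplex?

48°C

Primer base counts: A=3, T=1, G=4, C=10 → A+T=4, G+C=14
Perfect-match Tm = 2(4) + 4(14) = 8 + 56 = 64°C
Mismatches (positions where the bases are not complementary): 4 (at positions 6, 7, 8, 15)
Effective Tm = 64 − 4×4 = 64 − 16 = 48°C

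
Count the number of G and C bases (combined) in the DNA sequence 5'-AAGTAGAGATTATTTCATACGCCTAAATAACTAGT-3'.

C=5, A=14, T=11, G=5
G+C = 5 + 5 = 10

10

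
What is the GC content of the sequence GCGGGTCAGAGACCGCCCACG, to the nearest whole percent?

C=8, T=1, A=4, G=8
G+C = 8 + 8 = 16 out of 21 bases
%GC = 16/21 × 100 = 76.19% ≈ 76%

76%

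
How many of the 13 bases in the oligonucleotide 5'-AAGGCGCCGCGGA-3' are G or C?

T=0, C=4, G=6, A=3
Total G or C: 6 + 4 = 10

10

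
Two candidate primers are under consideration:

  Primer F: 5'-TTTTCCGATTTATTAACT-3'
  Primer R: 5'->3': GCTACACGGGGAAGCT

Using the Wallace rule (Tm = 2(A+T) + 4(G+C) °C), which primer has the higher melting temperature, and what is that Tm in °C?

Primer F: A+T=14, G+C=4 → Tm = 2(14)+4(4) = 44°C
Primer R: A+T=6, G+C=10 → Tm = 2(6)+4(10) = 52°C
44°C vs 52°C → primer R is higher.

Primer R, 52°C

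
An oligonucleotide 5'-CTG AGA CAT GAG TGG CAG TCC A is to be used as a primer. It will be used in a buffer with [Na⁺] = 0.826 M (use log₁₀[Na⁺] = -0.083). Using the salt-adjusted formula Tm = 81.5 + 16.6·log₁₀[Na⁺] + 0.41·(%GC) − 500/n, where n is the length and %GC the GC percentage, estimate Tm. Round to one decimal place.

79.8°C

Length n = 22. Counting bases: C=5, A=6, T=4, G=7
G+C = 12, so %GC = 12/22 × 100 = 54.545%
Salt term: 16.6 × (-0.083) = -1.378
GC term: 0.41 × 54.545 = 22.363; length term: −500/22 = −22.727
Tm = 81.5 + (-1.378) + 22.363 − 22.727 = 79.758 → 79.8°C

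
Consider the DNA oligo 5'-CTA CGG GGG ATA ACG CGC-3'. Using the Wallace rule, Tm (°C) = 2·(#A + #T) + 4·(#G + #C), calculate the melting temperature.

Scanning the sequence gives G=7, T=2, C=5, A=4.
A+T = 6, G+C = 12
Tm = 2(6) + 4(12) = 12 + 48 = 60°C

60°C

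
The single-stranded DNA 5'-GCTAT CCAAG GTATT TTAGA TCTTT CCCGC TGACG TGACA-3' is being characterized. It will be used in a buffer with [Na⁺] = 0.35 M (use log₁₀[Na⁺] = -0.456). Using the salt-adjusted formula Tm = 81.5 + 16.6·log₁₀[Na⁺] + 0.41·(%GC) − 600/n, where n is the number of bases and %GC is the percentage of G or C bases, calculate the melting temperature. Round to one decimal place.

77.4°C

Length n = 40. Scanning the sequence gives C=10, A=9, T=13, G=8.
G+C = 18, so %GC = 18/40 × 100 = 45%
Salt term: 16.6 × (-0.456) = -7.57
GC term: 0.41 × 45 = 18.45; length term: −600/40 = −15
Tm = 81.5 + (-7.57) + 18.45 − 15 = 77.38 → 77.4°C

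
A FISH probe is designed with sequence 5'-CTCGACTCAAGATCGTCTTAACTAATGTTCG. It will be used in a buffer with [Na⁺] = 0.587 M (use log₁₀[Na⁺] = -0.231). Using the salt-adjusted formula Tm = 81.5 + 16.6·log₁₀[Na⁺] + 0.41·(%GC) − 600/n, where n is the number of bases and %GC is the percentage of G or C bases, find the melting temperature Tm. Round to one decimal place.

Length n = 31. Counting bases: A=8, T=10, C=8, G=5
G+C = 13, so %GC = 13/31 × 100 = 41.935%
Salt term: 16.6 × (-0.231) = -3.835
GC term: 0.41 × 41.935 = 17.193; length term: −600/31 = −19.355
Tm = 81.5 + (-3.835) + 17.193 − 19.355 = 75.503 → 75.5°C

75.5°C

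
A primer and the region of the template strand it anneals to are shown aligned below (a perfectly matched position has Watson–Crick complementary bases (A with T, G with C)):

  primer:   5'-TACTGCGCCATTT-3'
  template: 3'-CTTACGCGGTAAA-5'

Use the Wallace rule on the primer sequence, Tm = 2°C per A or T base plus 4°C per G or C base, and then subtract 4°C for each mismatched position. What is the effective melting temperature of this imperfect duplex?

Primer base counts: A=2, T=5, G=2, C=4 → A+T=7, G+C=6
Perfect-match Tm = 2(7) + 4(6) = 14 + 24 = 38°C
Mismatches (positions where the bases are not complementary): 2 (at positions 1, 3)
Effective Tm = 38 − 2×4 = 38 − 8 = 30°C

30°C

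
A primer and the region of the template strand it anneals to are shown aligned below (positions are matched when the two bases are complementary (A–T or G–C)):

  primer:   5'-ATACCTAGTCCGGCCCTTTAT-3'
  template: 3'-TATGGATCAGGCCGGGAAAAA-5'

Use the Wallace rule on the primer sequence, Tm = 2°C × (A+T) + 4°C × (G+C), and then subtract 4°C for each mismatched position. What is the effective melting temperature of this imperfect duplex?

Primer base counts: A=4, T=7, G=3, C=7 → A+T=11, G+C=10
Perfect-match Tm = 2(11) + 4(10) = 22 + 40 = 62°C
Mismatches (positions where the bases are not complementary): 1 (at position 20)
Effective Tm = 62 − 1×4 = 62 − 4 = 58°C

58°C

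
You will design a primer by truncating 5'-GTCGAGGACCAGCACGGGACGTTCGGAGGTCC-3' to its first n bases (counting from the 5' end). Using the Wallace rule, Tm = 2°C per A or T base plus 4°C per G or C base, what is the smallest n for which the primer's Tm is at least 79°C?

n = 24

First 23 bases: GTCGAGGACCAGCACGGGACGTT → Tm = 76°C (< 79°C)
First 24 bases: GTCGAGGACCAGCACGGGACGTTC → Tm = 80°C (≥ 79°C)
Since every base adds ≥2°C, Tm only increases with n, so the threshold is first crossed at n = 24.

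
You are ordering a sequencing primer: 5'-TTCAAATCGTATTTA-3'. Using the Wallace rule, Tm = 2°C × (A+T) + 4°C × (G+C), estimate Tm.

36°C

Counting bases: G=1, A=5, T=7, C=2
A+T = 12, G+C = 3
Tm = 2(12) + 4(3) = 24 + 12 = 36°C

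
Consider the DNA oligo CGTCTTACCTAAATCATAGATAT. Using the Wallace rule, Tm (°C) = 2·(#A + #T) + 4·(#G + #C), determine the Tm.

60°C

Base counts: G=2, A=8, C=5, T=8
AT pairs contribute 16, GC pairs contribute 7.
Tm = 2(16) + 4(7) = 32 + 28 = 60°C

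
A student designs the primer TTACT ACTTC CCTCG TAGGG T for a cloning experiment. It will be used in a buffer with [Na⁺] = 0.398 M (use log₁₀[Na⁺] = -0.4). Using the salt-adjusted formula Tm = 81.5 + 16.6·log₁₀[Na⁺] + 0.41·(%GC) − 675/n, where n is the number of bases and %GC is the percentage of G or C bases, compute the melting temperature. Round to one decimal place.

Length n = 21. Base counts: T=8, A=3, C=6, G=4
G+C = 10, so %GC = 10/21 × 100 = 47.619%
Salt term: 16.6 × (-0.4) = -6.64
GC term: 0.41 × 47.619 = 19.524; length term: −675/21 = −32.143
Tm = 81.5 + (-6.64) + 19.524 − 32.143 = 62.241 → 62.2°C

62.2°C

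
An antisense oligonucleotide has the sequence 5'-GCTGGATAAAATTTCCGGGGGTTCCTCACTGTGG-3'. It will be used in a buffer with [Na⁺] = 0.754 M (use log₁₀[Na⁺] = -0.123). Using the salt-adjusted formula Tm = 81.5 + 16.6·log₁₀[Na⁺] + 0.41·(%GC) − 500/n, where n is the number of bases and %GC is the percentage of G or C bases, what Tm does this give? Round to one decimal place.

Length n = 34. Counting bases: A=6, T=10, G=11, C=7
G+C = 18, so %GC = 18/34 × 100 = 52.941%
Salt term: 16.6 × (-0.123) = -2.042
GC term: 0.41 × 52.941 = 21.706; length term: −500/34 = −14.706
Tm = 81.5 + (-2.042) + 21.706 − 14.706 = 86.458 → 86.5°C

86.5°C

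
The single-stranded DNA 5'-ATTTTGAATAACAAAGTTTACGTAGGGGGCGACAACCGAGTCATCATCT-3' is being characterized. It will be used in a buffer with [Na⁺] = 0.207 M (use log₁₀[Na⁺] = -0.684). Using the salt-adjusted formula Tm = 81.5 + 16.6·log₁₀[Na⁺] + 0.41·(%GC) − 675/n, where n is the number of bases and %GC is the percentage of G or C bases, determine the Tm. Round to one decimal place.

Length n = 49. Base counts: T=13, G=11, A=16, C=9
G+C = 20, so %GC = 20/49 × 100 = 40.816%
Salt term: 16.6 × (-0.684) = -11.354
GC term: 0.41 × 40.816 = 16.735; length term: −675/49 = −13.776
Tm = 81.5 + (-11.354) + 16.735 − 13.776 = 73.105 → 73.1°C

73.1°C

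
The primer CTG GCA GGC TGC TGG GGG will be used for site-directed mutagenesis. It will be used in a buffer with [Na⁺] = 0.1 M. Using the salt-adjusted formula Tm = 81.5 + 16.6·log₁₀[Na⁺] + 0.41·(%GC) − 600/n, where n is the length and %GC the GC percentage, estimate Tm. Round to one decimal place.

Length n = 18. T=3, A=1, G=10, C=4
G+C = 14, so %GC = 14/18 × 100 = 77.778%
Salt term: 16.6 × (-1) = -16.6
GC term: 0.41 × 77.778 = 31.889; length term: −600/18 = −33.333
Tm = 81.5 + (-16.6) + 31.889 − 33.333 = 63.456 → 63.5°C

63.5°C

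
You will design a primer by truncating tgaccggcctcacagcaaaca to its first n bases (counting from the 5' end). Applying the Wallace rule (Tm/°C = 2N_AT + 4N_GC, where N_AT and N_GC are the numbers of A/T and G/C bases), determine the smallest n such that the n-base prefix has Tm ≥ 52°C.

First 15 bases: TGACCGGCCTCACAG → Tm = 50°C (< 52°C)
First 16 bases: TGACCGGCCTCACAGC → Tm = 54°C (≥ 52°C)
Each additional base adds 2°C (A/T) or 4°C (G/C), so Tm is non-decreasing in n; n = 16 is the first length to reach 52°C.

n = 16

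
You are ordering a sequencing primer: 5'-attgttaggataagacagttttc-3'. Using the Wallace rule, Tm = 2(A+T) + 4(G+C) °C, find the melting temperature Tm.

Base counts: A=7, T=9, G=5, C=2
So N_AT = 16 and N_GC = 7.
Tm = 4·7 + 2·16 = 28 + 32 = 60°C

60°C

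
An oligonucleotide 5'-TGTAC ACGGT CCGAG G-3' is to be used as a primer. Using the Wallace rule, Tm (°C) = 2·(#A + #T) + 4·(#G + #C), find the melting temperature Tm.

52°C

T=3, C=4, G=6, A=3
So N_AT = 6 and N_GC = 10.
Tm = 2(6) + 4(10) = 12 + 40 = 52°C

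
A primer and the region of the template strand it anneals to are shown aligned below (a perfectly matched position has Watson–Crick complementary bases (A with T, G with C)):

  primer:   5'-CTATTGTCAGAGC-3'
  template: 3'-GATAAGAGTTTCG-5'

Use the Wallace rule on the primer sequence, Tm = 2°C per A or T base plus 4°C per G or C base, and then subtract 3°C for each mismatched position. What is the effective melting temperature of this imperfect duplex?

32°C

Primer base counts: A=3, T=4, G=3, C=3 → A+T=7, G+C=6
Perfect-match Tm = 2(7) + 4(6) = 14 + 24 = 38°C
Mismatches (positions where the bases are not complementary): 2 (at positions 6, 10)
Effective Tm = 38 − 2×3 = 38 − 6 = 32°C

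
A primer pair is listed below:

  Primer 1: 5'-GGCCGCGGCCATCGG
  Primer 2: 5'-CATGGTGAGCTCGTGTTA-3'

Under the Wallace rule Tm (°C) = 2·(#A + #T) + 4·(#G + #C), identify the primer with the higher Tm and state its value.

Primer 1, 56°C

Primer 1: A+T=2, G+C=13 → Tm = 2(2)+4(13) = 56°C
Primer 2: A+T=9, G+C=9 → Tm = 2(9)+4(9) = 54°C
56°C vs 54°C → primer 1 is higher.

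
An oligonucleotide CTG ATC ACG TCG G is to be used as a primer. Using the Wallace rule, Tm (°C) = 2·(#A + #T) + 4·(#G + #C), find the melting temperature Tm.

42°C

Scanning the sequence gives G=4, A=2, C=4, T=3.
So N_AT = 5 and N_GC = 8.
Tm = 4·8 + 2·5 = 32 + 10 = 42°C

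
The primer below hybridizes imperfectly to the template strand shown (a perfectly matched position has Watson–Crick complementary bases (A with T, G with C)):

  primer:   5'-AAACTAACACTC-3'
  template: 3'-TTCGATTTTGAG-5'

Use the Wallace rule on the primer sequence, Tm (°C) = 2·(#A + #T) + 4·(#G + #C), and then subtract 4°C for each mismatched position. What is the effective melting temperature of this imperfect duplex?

24°C

Primer base counts: A=6, T=2, G=0, C=4 → A+T=8, G+C=4
Perfect-match Tm = 2(8) + 4(4) = 16 + 16 = 32°C
Mismatches (positions where the bases are not complementary): 2 (at positions 3, 8)
Effective Tm = 32 − 2×4 = 32 − 8 = 24°C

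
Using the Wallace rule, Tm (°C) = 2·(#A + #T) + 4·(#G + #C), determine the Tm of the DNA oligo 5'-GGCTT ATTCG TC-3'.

36°C

Counting bases: T=5, G=3, C=3, A=1
So N_AT = 6 and N_GC = 6.
Tm = 2(6) + 4(6) = 12 + 24 = 36°C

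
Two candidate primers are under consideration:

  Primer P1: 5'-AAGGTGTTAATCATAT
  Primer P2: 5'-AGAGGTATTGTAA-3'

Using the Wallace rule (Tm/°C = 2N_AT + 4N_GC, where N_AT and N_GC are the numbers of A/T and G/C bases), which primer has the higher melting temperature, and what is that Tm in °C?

Primer P1, 40°C

Primer P1: A+T=12, G+C=4 → Tm = 2(12)+4(4) = 40°C
Primer P2: A+T=9, G+C=4 → Tm = 2(9)+4(4) = 34°C
40°C vs 34°C → primer P1 is higher.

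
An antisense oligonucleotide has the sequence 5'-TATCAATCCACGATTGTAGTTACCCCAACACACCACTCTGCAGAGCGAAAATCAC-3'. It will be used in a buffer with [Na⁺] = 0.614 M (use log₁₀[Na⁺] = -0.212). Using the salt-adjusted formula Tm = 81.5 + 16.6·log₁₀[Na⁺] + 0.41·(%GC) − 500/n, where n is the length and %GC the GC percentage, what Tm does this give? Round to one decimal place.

87.5°C

Length n = 55. Base counts: A=19, G=7, C=18, T=11
G+C = 25, so %GC = 25/55 × 100 = 45.455%
Salt term: 16.6 × (-0.212) = -3.519
GC term: 0.41 × 45.455 = 18.637; length term: −500/55 = −9.091
Tm = 81.5 + (-3.519) + 18.637 − 9.091 = 87.527 → 87.5°C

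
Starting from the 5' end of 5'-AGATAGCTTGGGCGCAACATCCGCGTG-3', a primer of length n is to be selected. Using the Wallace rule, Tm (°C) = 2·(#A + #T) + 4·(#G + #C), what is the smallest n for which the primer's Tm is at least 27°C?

First 9 bases: AGATAGCTT → Tm = 24°C (< 27°C)
First 10 bases: AGATAGCTTG → Tm = 28°C (≥ 27°C)
Each additional base adds 2°C (A/T) or 4°C (G/C), so Tm is non-decreasing in n; n = 10 is the first length to reach 27°C.

n = 10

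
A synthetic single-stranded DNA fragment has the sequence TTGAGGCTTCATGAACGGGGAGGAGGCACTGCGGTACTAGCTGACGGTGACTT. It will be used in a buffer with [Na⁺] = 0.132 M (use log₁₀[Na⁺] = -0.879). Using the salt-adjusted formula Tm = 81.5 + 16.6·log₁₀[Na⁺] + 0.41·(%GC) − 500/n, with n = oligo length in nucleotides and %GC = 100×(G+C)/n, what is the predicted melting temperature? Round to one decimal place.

Length n = 53. T=12, G=20, C=10, A=11
G+C = 30, so %GC = 30/53 × 100 = 56.604%
Salt term: 16.6 × (-0.879) = -14.591
GC term: 0.41 × 56.604 = 23.208; length term: −500/53 = −9.434
Tm = 81.5 + (-14.591) + 23.208 − 9.434 = 80.683 → 80.7°C

80.7°C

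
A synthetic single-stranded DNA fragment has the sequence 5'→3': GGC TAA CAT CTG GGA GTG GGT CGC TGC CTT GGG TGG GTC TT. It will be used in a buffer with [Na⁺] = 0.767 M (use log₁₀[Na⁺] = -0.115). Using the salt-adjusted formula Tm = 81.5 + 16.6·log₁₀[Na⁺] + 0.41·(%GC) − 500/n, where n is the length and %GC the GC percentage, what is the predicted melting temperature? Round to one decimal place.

92.4°C

Length n = 41. Scanning the sequence gives G=17, C=8, T=12, A=4.
G+C = 25, so %GC = 25/41 × 100 = 60.976%
Salt term: 16.6 × (-0.115) = -1.909
GC term: 0.41 × 60.976 = 25; length term: −500/41 = −12.195
Tm = 81.5 + (-1.909) + 25 − 12.195 = 92.396 → 92.4°C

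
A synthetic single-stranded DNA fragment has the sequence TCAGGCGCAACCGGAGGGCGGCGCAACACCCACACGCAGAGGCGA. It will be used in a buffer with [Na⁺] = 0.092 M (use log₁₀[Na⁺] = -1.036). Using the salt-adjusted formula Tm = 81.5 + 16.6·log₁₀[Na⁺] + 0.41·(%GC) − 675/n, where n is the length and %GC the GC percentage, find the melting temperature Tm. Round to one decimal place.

Length n = 45. A=12, C=16, T=1, G=16
G+C = 32, so %GC = 32/45 × 100 = 71.111%
Salt term: 16.6 × (-1.036) = -17.198
GC term: 0.41 × 71.111 = 29.156; length term: −675/45 = −15
Tm = 81.5 + (-17.198) + 29.156 − 15 = 78.458 → 78.5°C

78.5°C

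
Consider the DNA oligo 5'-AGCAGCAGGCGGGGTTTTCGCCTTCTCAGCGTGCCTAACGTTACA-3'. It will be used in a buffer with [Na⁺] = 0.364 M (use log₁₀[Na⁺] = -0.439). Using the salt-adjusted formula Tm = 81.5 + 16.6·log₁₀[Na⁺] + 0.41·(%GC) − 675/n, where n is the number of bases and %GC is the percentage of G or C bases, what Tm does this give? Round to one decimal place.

82.9°C

Length n = 45. Scanning the sequence gives C=13, T=11, A=8, G=13.
G+C = 26, so %GC = 26/45 × 100 = 57.778%
Salt term: 16.6 × (-0.439) = -7.287
GC term: 0.41 × 57.778 = 23.689; length term: −675/45 = −15
Tm = 81.5 + (-7.287) + 23.689 − 15 = 82.902 → 82.9°C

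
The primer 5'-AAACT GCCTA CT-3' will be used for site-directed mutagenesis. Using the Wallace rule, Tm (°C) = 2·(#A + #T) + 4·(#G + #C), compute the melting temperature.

Base counts: T=3, A=4, C=4, G=1
So N_AT = 7 and N_GC = 5.
Tm = 2(7) + 4(5) = 14 + 20 = 34°C

34°C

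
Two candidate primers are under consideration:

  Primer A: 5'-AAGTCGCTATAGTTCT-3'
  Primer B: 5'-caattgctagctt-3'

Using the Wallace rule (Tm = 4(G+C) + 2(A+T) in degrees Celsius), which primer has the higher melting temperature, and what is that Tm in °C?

Primer A: A+T=10, G+C=6 → Tm = 2(10)+4(6) = 44°C
Primer B: A+T=8, G+C=5 → Tm = 2(8)+4(5) = 36°C
44°C vs 36°C → primer A is higher.

Primer A, 44°C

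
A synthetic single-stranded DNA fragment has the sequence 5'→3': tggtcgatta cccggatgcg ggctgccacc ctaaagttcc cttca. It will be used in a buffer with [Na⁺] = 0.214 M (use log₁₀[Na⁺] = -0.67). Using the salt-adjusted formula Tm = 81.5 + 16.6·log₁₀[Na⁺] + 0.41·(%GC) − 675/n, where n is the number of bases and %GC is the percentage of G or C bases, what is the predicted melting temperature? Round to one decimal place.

Length n = 45. Base counts: A=8, T=11, C=15, G=11
G+C = 26, so %GC = 26/45 × 100 = 57.778%
Salt term: 16.6 × (-0.67) = -11.122
GC term: 0.41 × 57.778 = 23.689; length term: −675/45 = −15
Tm = 81.5 + (-11.122) + 23.689 − 15 = 79.067 → 79.1°C

79.1°C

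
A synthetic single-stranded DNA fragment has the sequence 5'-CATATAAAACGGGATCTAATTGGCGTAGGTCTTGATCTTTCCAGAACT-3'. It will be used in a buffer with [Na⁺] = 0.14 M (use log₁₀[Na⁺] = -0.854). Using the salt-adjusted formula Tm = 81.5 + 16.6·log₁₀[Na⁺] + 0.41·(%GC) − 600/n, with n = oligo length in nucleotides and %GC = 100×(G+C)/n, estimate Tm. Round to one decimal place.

71.1°C

Length n = 48. Scanning the sequence gives C=9, T=15, G=10, A=14.
G+C = 19, so %GC = 19/48 × 100 = 39.583%
Salt term: 16.6 × (-0.854) = -14.176
GC term: 0.41 × 39.583 = 16.229; length term: −600/48 = −12.5
Tm = 81.5 + (-14.176) + 16.229 − 12.5 = 71.053 → 71.1°C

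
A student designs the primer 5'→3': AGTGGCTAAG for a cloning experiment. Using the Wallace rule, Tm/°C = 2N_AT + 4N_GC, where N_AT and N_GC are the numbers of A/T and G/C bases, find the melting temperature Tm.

T=2, A=3, G=4, C=1
AT pairs contribute 5, GC pairs contribute 5.
Tm = 2(5) + 4(5) = 10 + 20 = 30°C

30°C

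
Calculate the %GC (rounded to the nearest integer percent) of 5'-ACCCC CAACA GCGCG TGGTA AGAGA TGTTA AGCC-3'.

56%

Counting bases: G=9, T=5, A=10, C=10
G+C = 9 + 10 = 19 out of 34 bases
%GC = 19/34 × 100 = 55.88% ≈ 56%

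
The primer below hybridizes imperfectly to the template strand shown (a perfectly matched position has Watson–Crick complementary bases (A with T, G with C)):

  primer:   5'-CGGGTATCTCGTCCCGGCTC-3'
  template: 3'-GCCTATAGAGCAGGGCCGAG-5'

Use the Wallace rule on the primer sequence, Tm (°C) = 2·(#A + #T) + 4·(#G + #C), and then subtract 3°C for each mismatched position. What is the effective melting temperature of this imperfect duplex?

Primer base counts: A=1, T=5, G=6, C=8 → A+T=6, G+C=14
Perfect-match Tm = 2(6) + 4(14) = 12 + 56 = 68°C
Mismatches (positions where the bases are not complementary): 1 (at position 4)
Effective Tm = 68 − 1×3 = 68 − 3 = 65°C

65°C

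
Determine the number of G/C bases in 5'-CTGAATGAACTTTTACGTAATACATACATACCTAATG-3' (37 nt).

11

Scanning the sequence gives T=12, A=14, G=4, C=7.
G+C = 4 + 7 = 11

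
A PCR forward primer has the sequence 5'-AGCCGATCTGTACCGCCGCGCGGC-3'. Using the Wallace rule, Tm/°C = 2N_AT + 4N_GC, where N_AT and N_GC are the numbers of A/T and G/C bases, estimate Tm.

84°C

Scanning the sequence gives A=3, C=10, G=8, T=3.
So N_AT = 6 and N_GC = 18.
Tm = 4·18 + 2·6 = 72 + 12 = 84°C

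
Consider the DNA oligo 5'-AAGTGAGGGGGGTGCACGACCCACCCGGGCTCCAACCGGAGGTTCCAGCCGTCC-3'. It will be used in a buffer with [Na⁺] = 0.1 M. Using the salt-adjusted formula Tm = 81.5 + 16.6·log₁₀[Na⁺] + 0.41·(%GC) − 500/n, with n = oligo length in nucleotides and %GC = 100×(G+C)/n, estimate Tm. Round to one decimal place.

Length n = 54. Base counts: G=19, T=6, A=10, C=19
G+C = 38, so %GC = 38/54 × 100 = 70.37%
Salt term: 16.6 × (-1) = -16.6
GC term: 0.41 × 70.37 = 28.852; length term: −500/54 = −9.259
Tm = 81.5 + (-16.6) + 28.852 − 9.259 = 84.493 → 84.5°C

84.5°C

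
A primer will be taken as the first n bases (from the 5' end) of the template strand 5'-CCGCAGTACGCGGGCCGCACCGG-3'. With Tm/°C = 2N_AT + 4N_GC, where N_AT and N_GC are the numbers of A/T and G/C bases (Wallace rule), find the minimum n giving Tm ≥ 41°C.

n = 12

First 11 bases: CCGCAGTACGC → Tm = 38°C (< 41°C)
First 12 bases: CCGCAGTACGCG → Tm = 42°C (≥ 41°C)
Each additional base adds 2°C (A/T) or 4°C (G/C), so Tm is non-decreasing in n; n = 12 is the first length to reach 41°C.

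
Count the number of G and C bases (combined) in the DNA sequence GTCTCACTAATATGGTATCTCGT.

9

Counting bases: G=4, A=5, T=9, C=5
G+C = 4 + 5 = 9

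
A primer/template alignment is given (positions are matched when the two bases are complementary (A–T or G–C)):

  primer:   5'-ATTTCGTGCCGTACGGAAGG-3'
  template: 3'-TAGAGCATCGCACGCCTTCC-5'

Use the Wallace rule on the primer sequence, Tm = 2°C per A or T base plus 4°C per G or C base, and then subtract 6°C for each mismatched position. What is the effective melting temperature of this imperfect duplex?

Primer base counts: A=4, T=5, G=7, C=4 → A+T=9, G+C=11
Perfect-match Tm = 2(9) + 4(11) = 18 + 44 = 62°C
Mismatches (positions where the bases are not complementary): 4 (at positions 3, 8, 9, 13)
Effective Tm = 62 − 4×6 = 62 − 24 = 38°C

38°C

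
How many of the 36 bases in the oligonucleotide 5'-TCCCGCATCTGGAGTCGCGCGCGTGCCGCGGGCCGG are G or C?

Scanning the sequence gives A=2, G=15, T=5, C=14.
G+C = 15 + 14 = 29

29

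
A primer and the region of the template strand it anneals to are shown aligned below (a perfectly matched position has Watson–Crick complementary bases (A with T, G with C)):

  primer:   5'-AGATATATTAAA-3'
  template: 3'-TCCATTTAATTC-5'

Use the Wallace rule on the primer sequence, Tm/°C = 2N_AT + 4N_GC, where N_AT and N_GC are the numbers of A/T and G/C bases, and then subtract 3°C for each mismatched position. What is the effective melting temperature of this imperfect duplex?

17°C

Primer base counts: A=7, T=4, G=1, C=0 → A+T=11, G+C=1
Perfect-match Tm = 2(11) + 4(1) = 22 + 4 = 26°C
Mismatches (positions where the bases are not complementary): 3 (at positions 3, 6, 12)
Effective Tm = 26 − 3×3 = 26 − 9 = 17°C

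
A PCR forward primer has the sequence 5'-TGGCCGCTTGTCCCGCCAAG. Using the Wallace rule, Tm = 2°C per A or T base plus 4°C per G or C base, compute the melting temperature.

Scanning the sequence gives A=2, C=8, G=6, T=4.
So N_AT = 6 and N_GC = 14.
Tm = 2(6) + 4(14) = 12 + 56 = 68°C

68°C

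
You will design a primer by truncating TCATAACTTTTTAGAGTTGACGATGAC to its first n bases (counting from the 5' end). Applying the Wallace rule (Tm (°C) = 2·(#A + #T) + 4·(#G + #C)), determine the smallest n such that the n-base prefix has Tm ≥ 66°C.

First 24 bases: TCATAACTTTTTAGAGTTGACGAT → Tm = 62°C (< 66°C)
First 25 bases: TCATAACTTTTTAGAGTTGACGATG → Tm = 66°C (≥ 66°C)
Since every base adds ≥2°C, Tm only increases with n, so the threshold is first crossed at n = 25.

n = 25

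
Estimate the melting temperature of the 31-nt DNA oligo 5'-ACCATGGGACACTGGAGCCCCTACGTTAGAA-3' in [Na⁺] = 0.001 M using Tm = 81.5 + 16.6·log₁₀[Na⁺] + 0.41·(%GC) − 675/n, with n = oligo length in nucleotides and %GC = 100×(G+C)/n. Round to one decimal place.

Length n = 31. Scanning the sequence gives C=9, G=8, T=5, A=9.
G+C = 17, so %GC = 17/31 × 100 = 54.839%
Salt term: 16.6 × (-3) = -49.8
GC term: 0.41 × 54.839 = 22.484; length term: −675/31 = −21.774
Tm = 81.5 + (-49.8) + 22.484 − 21.774 = 32.41 → 32.4°C

32.4°C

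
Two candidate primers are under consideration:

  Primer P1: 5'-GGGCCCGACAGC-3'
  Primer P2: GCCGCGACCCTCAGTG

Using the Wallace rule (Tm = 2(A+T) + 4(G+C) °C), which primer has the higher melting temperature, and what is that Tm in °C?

Primer P1: A+T=2, G+C=10 → Tm = 2(2)+4(10) = 44°C
Primer P2: A+T=4, G+C=12 → Tm = 2(4)+4(12) = 56°C
44°C vs 56°C → primer P2 is higher.

Primer P2, 56°C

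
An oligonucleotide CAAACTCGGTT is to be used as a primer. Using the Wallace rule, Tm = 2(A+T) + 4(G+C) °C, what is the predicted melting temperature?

32°C

Counting bases: A=3, C=3, G=2, T=3
So N_AT = 6 and N_GC = 5.
Tm = 4·5 + 2·6 = 20 + 12 = 32°C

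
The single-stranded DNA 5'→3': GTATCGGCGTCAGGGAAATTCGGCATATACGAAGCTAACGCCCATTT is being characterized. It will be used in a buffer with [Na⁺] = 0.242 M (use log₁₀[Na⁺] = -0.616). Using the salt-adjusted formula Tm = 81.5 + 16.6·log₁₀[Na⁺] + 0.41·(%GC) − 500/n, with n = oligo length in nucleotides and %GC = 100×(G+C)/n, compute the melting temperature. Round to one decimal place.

80.7°C

Length n = 47. Scanning the sequence gives G=12, T=11, A=13, C=11.
G+C = 23, so %GC = 23/47 × 100 = 48.936%
Salt term: 16.6 × (-0.616) = -10.226
GC term: 0.41 × 48.936 = 20.064; length term: −500/47 = −10.638
Tm = 81.5 + (-10.226) + 20.064 − 10.638 = 80.7 → 80.7°C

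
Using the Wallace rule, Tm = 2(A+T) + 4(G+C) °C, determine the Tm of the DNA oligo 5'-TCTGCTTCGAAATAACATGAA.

Base counts: G=3, A=8, T=6, C=4
AT pairs contribute 14, GC pairs contribute 7.
Tm = 4·7 + 2·14 = 28 + 28 = 56°C

56°C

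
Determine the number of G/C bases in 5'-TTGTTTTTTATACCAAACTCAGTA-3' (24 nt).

6

Scanning the sequence gives C=4, A=7, T=11, G=2.
G+C = 2 + 4 = 6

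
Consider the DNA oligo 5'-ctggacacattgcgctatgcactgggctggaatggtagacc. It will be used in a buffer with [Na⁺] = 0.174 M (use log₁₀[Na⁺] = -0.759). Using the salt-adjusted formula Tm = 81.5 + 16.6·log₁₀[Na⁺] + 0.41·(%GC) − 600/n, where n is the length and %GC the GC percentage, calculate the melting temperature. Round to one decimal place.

77.3°C

Length n = 41. Scanning the sequence gives T=9, G=13, C=10, A=9.
G+C = 23, so %GC = 23/41 × 100 = 56.098%
Salt term: 16.6 × (-0.759) = -12.599
GC term: 0.41 × 56.098 = 23; length term: −600/41 = −14.634
Tm = 81.5 + (-12.599) + 23 − 14.634 = 77.267 → 77.3°C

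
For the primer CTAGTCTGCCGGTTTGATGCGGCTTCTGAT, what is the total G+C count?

16

Base counts: C=7, G=9, A=3, T=11
G+C = 9 + 7 = 16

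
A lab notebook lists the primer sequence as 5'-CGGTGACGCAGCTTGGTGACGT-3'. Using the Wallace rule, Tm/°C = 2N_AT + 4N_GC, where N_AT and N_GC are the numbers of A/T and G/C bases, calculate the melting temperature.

C=5, A=3, G=9, T=5
A+T = 8, G+C = 14
Tm = 2(8) + 4(14) = 16 + 56 = 72°C

72°C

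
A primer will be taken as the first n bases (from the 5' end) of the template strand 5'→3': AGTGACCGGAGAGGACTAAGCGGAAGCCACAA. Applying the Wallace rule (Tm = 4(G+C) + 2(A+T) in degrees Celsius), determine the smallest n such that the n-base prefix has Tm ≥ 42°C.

n = 13

First 12 bases: AGTGACCGGAGA → Tm = 38°C (< 42°C)
First 13 bases: AGTGACCGGAGAG → Tm = 42°C (≥ 42°C)
Since every base adds ≥2°C, Tm only increases with n, so the threshold is first crossed at n = 13.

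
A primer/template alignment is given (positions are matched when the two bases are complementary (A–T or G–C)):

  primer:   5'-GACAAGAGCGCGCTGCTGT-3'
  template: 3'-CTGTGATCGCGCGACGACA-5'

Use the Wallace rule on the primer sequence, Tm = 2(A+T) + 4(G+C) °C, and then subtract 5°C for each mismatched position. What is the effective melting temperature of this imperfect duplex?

52°C

Primer base counts: A=4, T=3, G=7, C=5 → A+T=7, G+C=12
Perfect-match Tm = 2(7) + 4(12) = 14 + 48 = 62°C
Mismatches (positions where the bases are not complementary): 2 (at positions 5, 6)
Effective Tm = 62 − 2×5 = 62 − 10 = 52°C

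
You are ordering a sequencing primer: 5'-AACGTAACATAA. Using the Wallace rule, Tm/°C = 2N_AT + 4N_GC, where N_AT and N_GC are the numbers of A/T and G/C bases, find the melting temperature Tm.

30°C

Base counts: G=1, A=7, C=2, T=2
So N_AT = 9 and N_GC = 3.
Tm = 2×9 + 4×3 = 30°C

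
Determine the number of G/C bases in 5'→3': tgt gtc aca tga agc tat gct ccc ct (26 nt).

A=5, T=8, G=5, C=8
Total G or C: 5 + 8 = 13

13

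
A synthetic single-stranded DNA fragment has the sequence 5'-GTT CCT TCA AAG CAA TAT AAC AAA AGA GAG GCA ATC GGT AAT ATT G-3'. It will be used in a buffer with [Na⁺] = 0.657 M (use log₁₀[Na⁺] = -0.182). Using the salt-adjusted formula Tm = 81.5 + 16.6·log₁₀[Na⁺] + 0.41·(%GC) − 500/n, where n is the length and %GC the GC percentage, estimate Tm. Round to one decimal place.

Length n = 46. T=11, C=7, G=9, A=19
G+C = 16, so %GC = 16/46 × 100 = 34.783%
Salt term: 16.6 × (-0.182) = -3.021
GC term: 0.41 × 34.783 = 14.261; length term: −500/46 = −10.87
Tm = 81.5 + (-3.021) + 14.261 − 10.87 = 81.87 → 81.9°C

81.9°C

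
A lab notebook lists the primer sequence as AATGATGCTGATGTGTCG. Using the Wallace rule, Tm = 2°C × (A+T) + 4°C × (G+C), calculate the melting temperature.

52°C

G=6, C=2, T=6, A=4
A+T = 10, G+C = 8
Tm = 2×10 + 4×8 = 52°C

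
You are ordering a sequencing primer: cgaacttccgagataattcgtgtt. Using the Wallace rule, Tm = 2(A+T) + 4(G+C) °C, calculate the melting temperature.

68°C

Scanning the sequence gives C=5, G=5, T=8, A=6.
A+T = 14, G+C = 10
Tm = 4·10 + 2·14 = 40 + 28 = 68°C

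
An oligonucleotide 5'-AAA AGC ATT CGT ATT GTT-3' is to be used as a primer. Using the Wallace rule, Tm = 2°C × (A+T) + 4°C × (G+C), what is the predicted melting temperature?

46°C

Base counts: G=3, A=6, T=7, C=2
So N_AT = 13 and N_GC = 5.
Tm = 4·5 + 2·13 = 20 + 26 = 46°C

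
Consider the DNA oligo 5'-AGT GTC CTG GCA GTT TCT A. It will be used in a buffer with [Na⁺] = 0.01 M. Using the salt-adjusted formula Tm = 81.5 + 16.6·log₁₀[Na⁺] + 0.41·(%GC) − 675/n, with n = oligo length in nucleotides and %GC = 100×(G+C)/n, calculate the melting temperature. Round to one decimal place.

32.2°C

Length n = 19. G=5, A=3, C=4, T=7
G+C = 9, so %GC = 9/19 × 100 = 47.368%
Salt term: 16.6 × (-2) = -33.2
GC term: 0.41 × 47.368 = 19.421; length term: −675/19 = −35.526
Tm = 81.5 + (-33.2) + 19.421 − 35.526 = 32.195 → 32.2°C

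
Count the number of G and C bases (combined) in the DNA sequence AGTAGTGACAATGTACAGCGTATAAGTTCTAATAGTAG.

13

C=4, A=14, T=11, G=9
Total G or C: 9 + 4 = 13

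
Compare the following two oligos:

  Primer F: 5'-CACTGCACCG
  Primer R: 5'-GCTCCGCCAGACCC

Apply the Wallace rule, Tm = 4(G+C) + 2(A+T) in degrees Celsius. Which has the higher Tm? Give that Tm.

Primer R, 50°C

Primer F: A+T=3, G+C=7 → Tm = 2(3)+4(7) = 34°C
Primer R: A+T=3, G+C=11 → Tm = 2(3)+4(11) = 50°C
34°C vs 50°C → primer R is higher.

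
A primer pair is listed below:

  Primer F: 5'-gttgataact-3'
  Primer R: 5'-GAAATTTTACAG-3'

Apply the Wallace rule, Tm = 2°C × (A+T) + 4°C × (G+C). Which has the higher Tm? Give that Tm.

Primer F: A+T=7, G+C=3 → Tm = 2(7)+4(3) = 26°C
Primer R: A+T=9, G+C=3 → Tm = 2(9)+4(3) = 30°C
26°C vs 30°C → primer R is higher.

Primer R, 30°C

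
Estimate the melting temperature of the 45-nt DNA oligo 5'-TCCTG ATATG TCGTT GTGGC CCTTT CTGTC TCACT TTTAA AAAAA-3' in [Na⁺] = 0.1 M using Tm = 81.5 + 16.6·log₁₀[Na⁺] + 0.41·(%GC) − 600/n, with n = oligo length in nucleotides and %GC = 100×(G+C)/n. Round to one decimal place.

67.1°C

Length n = 45. Counting bases: G=7, T=18, C=10, A=10
G+C = 17, so %GC = 17/45 × 100 = 37.778%
Salt term: 16.6 × (-1) = -16.6
GC term: 0.41 × 37.778 = 15.489; length term: −600/45 = −13.333
Tm = 81.5 + (-16.6) + 15.489 − 13.333 = 67.056 → 67.1°C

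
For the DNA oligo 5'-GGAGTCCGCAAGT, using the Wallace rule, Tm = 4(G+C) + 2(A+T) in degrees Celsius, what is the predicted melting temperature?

Scanning the sequence gives T=2, A=3, C=3, G=5.
A+T = 5, G+C = 8
Tm = 2(5) + 4(8) = 10 + 32 = 42°C

42°C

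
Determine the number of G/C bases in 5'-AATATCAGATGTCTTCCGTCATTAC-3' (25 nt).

Scanning the sequence gives A=7, C=6, G=3, T=9.
G+C = 3 + 6 = 9

9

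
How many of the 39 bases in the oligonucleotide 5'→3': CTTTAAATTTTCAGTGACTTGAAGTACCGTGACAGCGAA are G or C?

15

Base counts: T=12, C=7, G=8, A=12
G+C = 8 + 7 = 15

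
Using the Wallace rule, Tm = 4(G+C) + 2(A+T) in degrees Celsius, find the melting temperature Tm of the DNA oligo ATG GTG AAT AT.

Counting bases: G=3, A=4, T=4, C=0
AT pairs contribute 8, GC pairs contribute 3.
Tm = 2×8 + 4×3 = 28°C

28°C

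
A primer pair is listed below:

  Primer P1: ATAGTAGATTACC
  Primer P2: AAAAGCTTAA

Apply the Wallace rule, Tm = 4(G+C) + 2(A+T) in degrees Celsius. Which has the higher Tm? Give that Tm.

Primer P1, 34°C

Primer P1: A+T=9, G+C=4 → Tm = 2(9)+4(4) = 34°C
Primer P2: A+T=8, G+C=2 → Tm = 2(8)+4(2) = 24°C
34°C vs 24°C → primer P1 is higher.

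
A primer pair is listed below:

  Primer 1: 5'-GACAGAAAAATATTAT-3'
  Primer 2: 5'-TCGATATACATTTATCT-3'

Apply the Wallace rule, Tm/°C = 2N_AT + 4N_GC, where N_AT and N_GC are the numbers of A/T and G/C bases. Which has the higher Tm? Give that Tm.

Primer 2, 42°C

Primer 1: A+T=13, G+C=3 → Tm = 2(13)+4(3) = 38°C
Primer 2: A+T=13, G+C=4 → Tm = 2(13)+4(4) = 42°C
38°C vs 42°C → primer 2 is higher.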